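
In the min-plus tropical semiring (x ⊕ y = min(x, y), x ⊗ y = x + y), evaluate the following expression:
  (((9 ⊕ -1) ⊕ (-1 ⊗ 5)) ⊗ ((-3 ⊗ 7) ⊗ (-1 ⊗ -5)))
(((9 ⊕ -1) ⊕ (-1 ⊗ 5)) ⊗ ((-3 ⊗ 7) ⊗ (-1 ⊗ -5))) = -3

Expand innermost to outermost. Recall ⊕ takes the minimum of its arguments and ⊗ takes their sum. Working out the expression (((9 ⊕ -1) ⊕ (-1 ⊗ 5)) ⊗ ((-3 ⊗ 7) ⊗ (-1 ⊗ -5))) gives -3.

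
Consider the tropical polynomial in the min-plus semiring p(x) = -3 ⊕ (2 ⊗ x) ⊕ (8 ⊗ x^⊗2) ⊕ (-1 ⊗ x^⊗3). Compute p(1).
p(1) = -3

A tropical monomial a ⊗ x^⊗i evaluates to a + i · x. Evaluating each term at x = 1:
  Term 0 contributes -3 + 0 · 1 = -3
  Term 1 contributes 2 + 1 · 1 = 3
  Term 2 contributes 8 + 2 · 1 = 10
  Term 3 contributes -1 + 3 · 1 = 2
p(1) = ⊕ of these = min[-3, 3, 10, 2] = -3.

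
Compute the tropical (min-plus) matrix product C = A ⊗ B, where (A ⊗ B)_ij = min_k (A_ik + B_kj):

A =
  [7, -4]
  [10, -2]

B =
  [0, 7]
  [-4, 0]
A ⊗ B =
  [-8, -4]
  [-6, -2]

Apply the min-plus product entry-by-entry:
  C[0][0] = min over k of (A[0][0] + B[0][0] = 7 + 0 = 7, A[0][1] + B[1][0] = -4 + -4 = -8) = -8 (attained at k = 1)
  C[0][1] = min over k of (A[0][0] + B[0][1] = 7 + 7 = 14, A[0][1] + B[1][1] = -4 + 0 = -4) = -4 (attained at k = 1)
  C[1][0] = min over k of (A[1][0] + B[0][0] = 10 + 0 = 10, A[1][1] + B[1][0] = -2 + -4 = -6) = -6 (attained at k = 1)
  C[1][1] = min over k of (A[1][0] + B[0][1] = 10 + 7 = 17, A[1][1] + B[1][1] = -2 + 0 = -2) = -2 (attained at k = 1)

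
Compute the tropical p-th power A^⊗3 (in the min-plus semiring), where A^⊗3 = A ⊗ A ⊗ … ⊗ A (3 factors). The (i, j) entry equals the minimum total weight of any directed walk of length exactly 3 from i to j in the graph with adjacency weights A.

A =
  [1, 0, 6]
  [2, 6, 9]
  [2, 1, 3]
A^⊗3 =
  [3, 2, 8]
  [4, 3, 9]
  [4, 3, 9]

Each entry (A^⊗3)_ij equals the minimum over all length-3 walks i = v_0 → v_1 → … → v_3 = j of Σ_t A[v_t][v_{t+1}]. For example, for (i, j) = (0, 2) we minimise over 9 possible intermediate vertex sequences; the minimum is 8, attained along the walk 0 → 0 → 0 → 2.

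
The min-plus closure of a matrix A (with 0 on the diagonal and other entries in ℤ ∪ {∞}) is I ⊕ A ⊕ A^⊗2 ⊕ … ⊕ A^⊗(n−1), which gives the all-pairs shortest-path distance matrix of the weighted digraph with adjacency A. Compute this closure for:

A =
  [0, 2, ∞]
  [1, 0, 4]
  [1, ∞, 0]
Closure =
  [0, 2, 6]
  [1, 0, 4]
  [1, 3, 0]

This is the Floyd-Warshall all-pairs shortest-path computation. For each intermediate vertex k = 0, 1, …, 2, update dist[i][j] ← min(dist[i][j], dist[i][k] + dist[k][j]). The final matrix gives, for each (i, j), the minimum total weight of any directed path from i to j (possibly empty when i = j).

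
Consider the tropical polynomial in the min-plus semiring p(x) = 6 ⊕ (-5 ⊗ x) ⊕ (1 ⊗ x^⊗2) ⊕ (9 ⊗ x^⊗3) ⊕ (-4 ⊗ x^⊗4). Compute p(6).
p(6) = 1

A tropical monomial a ⊗ x^⊗i evaluates to a + i · x. Evaluating each term at x = 6:
  Term 0 contributes 6 + 0 · 6 = 6
  Term 1 contributes -5 + 1 · 6 = 1
  Term 2 contributes 1 + 2 · 6 = 13
  Term 3 contributes 9 + 3 · 6 = 27
  Term 4 contributes -4 + 4 · 6 = 20
p(6) = ⊕ of these = min[6, 1, 13, 27, 20] = 1.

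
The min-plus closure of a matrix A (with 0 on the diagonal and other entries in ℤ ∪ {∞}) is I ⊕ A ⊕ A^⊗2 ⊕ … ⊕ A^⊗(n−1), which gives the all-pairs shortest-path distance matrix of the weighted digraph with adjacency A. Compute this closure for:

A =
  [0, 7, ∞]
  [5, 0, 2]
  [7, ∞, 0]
Closure =
  [0, 7, 9]
  [5, 0, 2]
  [7, 14, 0]

This is the Floyd-Warshall all-pairs shortest-path computation. For each intermediate vertex k = 0, 1, …, 2, update dist[i][j] ← min(dist[i][j], dist[i][k] + dist[k][j]). The final matrix gives, for each (i, j), the minimum total weight of any directed path from i to j (possibly empty when i = j).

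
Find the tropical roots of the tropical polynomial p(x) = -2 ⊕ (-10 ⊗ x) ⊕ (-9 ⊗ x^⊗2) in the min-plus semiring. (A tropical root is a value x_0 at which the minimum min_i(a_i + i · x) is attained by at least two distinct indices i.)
Roots: {-1, 8}

Each tropical root is a break point of the lower envelope of the lines y = a_i + i · x (there are 3 lines, with slopes 0, 1, ..., 2). Only the lines that attain the minimum somewhere contribute to roots; other lines are dominated. Here the surviving (envelope) indices are i = 2, i = 1, i = 0.
Intersections between consecutive envelope lines give the roots: for adjacent envelope indices i < j the intersection is x = (a_i − a_j) / (j − i). Reading off the sorted break points: {-1, 8}.
Verification: at each break x_0, at least two indices attain the minimum of min_i(a_i + i · x_0).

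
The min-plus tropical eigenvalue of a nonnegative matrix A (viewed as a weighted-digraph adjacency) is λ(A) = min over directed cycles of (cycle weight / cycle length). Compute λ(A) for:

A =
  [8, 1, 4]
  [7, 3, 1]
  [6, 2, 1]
λ(A) = 1

Enumerate directed cycles and compute their means (weight / length). Sample:
  cycle 0 → 0: weight = 8, length = 1, mean = 8/1 ≈ 8.000
  cycle 1 → 1: weight = 3, length = 1, mean = 3/1 ≈ 3.000
  cycle 2 → 2: weight = 1, length = 1, mean = 1/1 ≈ 1.000
  cycle 0 → 1 → 0: weight = 8, length = 2, mean = 8/2 ≈ 4.000
  cycle 0 → 2 → 0: weight = 10, length = 2, mean = 10/2 ≈ 5.000
  cycle 1 → 0 → 1: weight = 8, length = 2, mean = 8/2 ≈ 4.000
Minimum mean = 1.000, attained e.g. along the cycle 2 → 2 with weight 1 and length 1. So λ(A) = 1/1 = 1.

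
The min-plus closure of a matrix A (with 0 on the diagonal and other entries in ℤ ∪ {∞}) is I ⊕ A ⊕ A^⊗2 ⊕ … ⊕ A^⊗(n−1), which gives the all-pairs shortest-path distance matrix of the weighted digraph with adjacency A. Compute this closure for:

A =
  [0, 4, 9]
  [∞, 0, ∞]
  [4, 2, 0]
Closure =
  [0, 4, 9]
  [∞, 0, ∞]
  [4, 2, 0]

This is the Floyd-Warshall all-pairs shortest-path computation. For each intermediate vertex k = 0, 1, …, 2, update dist[i][j] ← min(dist[i][j], dist[i][k] + dist[k][j]). The final matrix gives, for each (i, j), the minimum total weight of any directed path from i to j (possibly empty when i = j).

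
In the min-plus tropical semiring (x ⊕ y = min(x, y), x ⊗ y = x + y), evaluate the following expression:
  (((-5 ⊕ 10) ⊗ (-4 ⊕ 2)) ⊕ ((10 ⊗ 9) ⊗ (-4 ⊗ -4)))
(((-5 ⊕ 10) ⊗ (-4 ⊕ 2)) ⊕ ((10 ⊗ 9) ⊗ (-4 ⊗ -4))) = -9

Expand innermost to outermost. Recall ⊕ takes the minimum of its arguments and ⊗ takes their sum. Working out the expression (((-5 ⊕ 10) ⊗ (-4 ⊕ 2)) ⊕ ((10 ⊗ 9) ⊗ (-4 ⊗ -4))) gives -9.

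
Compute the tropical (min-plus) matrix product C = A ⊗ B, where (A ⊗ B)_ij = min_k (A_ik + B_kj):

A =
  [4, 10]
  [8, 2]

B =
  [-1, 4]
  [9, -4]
A ⊗ B =
  [3, 6]
  [7, -2]

Apply the min-plus product entry-by-entry:
  C[0][0] = min over k of (A[0][0] + B[0][0] = 4 + -1 = 3, A[0][1] + B[1][0] = 10 + 9 = 19) = 3 (attained at k = 0)
  C[0][1] = min over k of (A[0][0] + B[0][1] = 4 + 4 = 8, A[0][1] + B[1][1] = 10 + -4 = 6) = 6 (attained at k = 1)
  C[1][0] = min over k of (A[1][0] + B[0][0] = 8 + -1 = 7, A[1][1] + B[1][0] = 2 + 9 = 11) = 7 (attained at k = 0)
  C[1][1] = min over k of (A[1][0] + B[0][1] = 8 + 4 = 12, A[1][1] + B[1][1] = 2 + -4 = -2) = -2 (attained at k = 1)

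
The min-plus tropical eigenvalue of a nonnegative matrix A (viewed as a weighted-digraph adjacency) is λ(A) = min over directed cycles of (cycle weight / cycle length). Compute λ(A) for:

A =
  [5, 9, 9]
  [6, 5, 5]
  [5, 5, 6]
λ(A) = 5

Enumerate directed cycles and compute their means (weight / length). Sample:
  cycle 0 → 0: weight = 5, length = 1, mean = 5/1 ≈ 5.000
  cycle 1 → 1: weight = 5, length = 1, mean = 5/1 ≈ 5.000
  cycle 2 → 2: weight = 6, length = 1, mean = 6/1 ≈ 6.000
  cycle 0 → 1 → 0: weight = 15, length = 2, mean = 15/2 ≈ 7.500
  cycle 0 → 2 → 0: weight = 14, length = 2, mean = 14/2 ≈ 7.000
  cycle 1 → 0 → 1: weight = 15, length = 2, mean = 15/2 ≈ 7.500
Minimum mean = 5.000, attained e.g. along the cycle 0 → 0 with weight 5 and length 1. So λ(A) = 5/1 = 5.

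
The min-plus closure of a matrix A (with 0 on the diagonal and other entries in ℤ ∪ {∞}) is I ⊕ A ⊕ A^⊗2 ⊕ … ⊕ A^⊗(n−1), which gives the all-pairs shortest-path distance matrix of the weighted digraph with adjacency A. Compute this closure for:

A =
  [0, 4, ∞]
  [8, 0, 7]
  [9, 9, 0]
Closure =
  [0, 4, 11]
  [8, 0, 7]
  [9, 9, 0]

This is the Floyd-Warshall all-pairs shortest-path computation. For each intermediate vertex k = 0, 1, …, 2, update dist[i][j] ← min(dist[i][j], dist[i][k] + dist[k][j]). The final matrix gives, for each (i, j), the minimum total weight of any directed path from i to j (possibly empty when i = j).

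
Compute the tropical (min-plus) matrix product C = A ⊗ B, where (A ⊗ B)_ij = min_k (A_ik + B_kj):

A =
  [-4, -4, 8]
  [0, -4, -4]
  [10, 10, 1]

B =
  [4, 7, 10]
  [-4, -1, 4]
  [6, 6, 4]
A ⊗ B =
  [-8, -5, 0]
  [-8, -5, 0]
  [6, 7, 5]

Apply the min-plus product entry-by-entry:
  C[0][0] = min over k of (A[0][0] + B[0][0] = -4 + 4 = 0, A[0][1] + B[1][0] = -4 + -4 = -8, A[0][2] + B[2][0] = 8 + 6 = 14) = -8 (attained at k = 1)
  C[0][1] = min over k of (A[0][0] + B[0][1] = -4 + 7 = 3, A[0][1] + B[1][1] = -4 + -1 = -5, A[0][2] + B[2][1] = 8 + 6 = 14) = -5 (attained at k = 1)
  C[0][2] = min over k of (A[0][0] + B[0][2] = -4 + 10 = 6, A[0][1] + B[1][2] = -4 + 4 = 0, A[0][2] + B[2][2] = 8 + 4 = 12) = 0 (attained at k = 1)
  C[1][0] = min over k of (A[1][0] + B[0][0] = 0 + 4 = 4, A[1][1] + B[1][0] = -4 + -4 = -8, A[1][2] + B[2][0] = -4 + 6 = 2) = -8 (attained at k = 1)
  C[1][1] = min over k of (A[1][0] + B[0][1] = 0 + 7 = 7, A[1][1] + B[1][1] = -4 + -1 = -5, A[1][2] + B[2][1] = -4 + 6 = 2) = -5 (attained at k = 1)
  C[1][2] = min over k of (A[1][0] + B[0][2] = 0 + 10 = 10, A[1][1] + B[1][2] = -4 + 4 = 0, A[1][2] + B[2][2] = -4 + 4 = 0) = 0 (attained at k = 1)
  C[2][0] = min over k of (A[2][0] + B[0][0] = 10 + 4 = 14, A[2][1] + B[1][0] = 10 + -4 = 6, A[2][2] + B[2][0] = 1 + 6 = 7) = 6 (attained at k = 1)
  C[2][1] = min over k of (A[2][0] + B[0][1] = 10 + 7 = 17, A[2][1] + B[1][1] = 10 + -1 = 9, A[2][2] + B[2][1] = 1 + 6 = 7) = 7 (attained at k = 2)
  C[2][2] = min over k of (A[2][0] + B[0][2] = 10 + 10 = 20, A[2][1] + B[1][2] = 10 + 4 = 14, A[2][2] + B[2][2] = 1 + 4 = 5) = 5 (attained at k = 2)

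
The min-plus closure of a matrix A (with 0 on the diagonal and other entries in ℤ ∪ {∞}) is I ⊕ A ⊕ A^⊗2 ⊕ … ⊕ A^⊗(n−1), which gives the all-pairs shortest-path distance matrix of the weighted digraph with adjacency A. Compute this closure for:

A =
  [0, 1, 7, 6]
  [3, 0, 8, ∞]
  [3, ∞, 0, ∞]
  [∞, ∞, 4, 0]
Closure =
  [0, 1, 7, 6]
  [3, 0, 8, 9]
  [3, 4, 0, 9]
  [7, 8, 4, 0]

This is the Floyd-Warshall all-pairs shortest-path computation. For each intermediate vertex k = 0, 1, …, 3, update dist[i][j] ← min(dist[i][j], dist[i][k] + dist[k][j]). The final matrix gives, for each (i, j), the minimum total weight of any directed path from i to j (possibly empty when i = j).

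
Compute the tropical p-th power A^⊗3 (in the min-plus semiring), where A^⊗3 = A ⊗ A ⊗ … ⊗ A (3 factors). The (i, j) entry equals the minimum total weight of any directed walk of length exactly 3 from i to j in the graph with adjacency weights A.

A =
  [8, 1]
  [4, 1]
A^⊗3 =
  [6, 3]
  [6, 3]

Each entry (A^⊗3)_ij equals the minimum over all length-3 walks i = v_0 → v_1 → … → v_3 = j of Σ_t A[v_t][v_{t+1}]. For example, for (i, j) = (0, 1) we minimise over 4 possible intermediate vertex sequences; the minimum is 3, attained along the walk 0 → 1 → 1 → 1.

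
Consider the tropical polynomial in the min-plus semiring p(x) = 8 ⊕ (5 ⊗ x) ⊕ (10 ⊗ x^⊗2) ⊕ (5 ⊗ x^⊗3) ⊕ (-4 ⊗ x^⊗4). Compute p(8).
p(8) = 8

A tropical monomial a ⊗ x^⊗i evaluates to a + i · x. Evaluating each term at x = 8:
  Term 0 contributes 8 + 0 · 8 = 8
  Term 1 contributes 5 + 1 · 8 = 13
  Term 2 contributes 10 + 2 · 8 = 26
  Term 3 contributes 5 + 3 · 8 = 29
  Term 4 contributes -4 + 4 · 8 = 28
p(8) = ⊕ of these = min[8, 13, 26, 29, 28] = 8.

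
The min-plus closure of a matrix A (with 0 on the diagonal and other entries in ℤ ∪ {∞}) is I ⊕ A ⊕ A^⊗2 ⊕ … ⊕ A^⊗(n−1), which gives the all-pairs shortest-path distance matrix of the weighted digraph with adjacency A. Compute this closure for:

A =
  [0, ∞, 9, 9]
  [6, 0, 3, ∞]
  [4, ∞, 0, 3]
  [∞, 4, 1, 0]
Closure =
  [0, 13, 9, 9]
  [6, 0, 3, 6]
  [4, 7, 0, 3]
  [5, 4, 1, 0]

This is the Floyd-Warshall all-pairs shortest-path computation. For each intermediate vertex k = 0, 1, …, 3, update dist[i][j] ← min(dist[i][j], dist[i][k] + dist[k][j]). The final matrix gives, for each (i, j), the minimum total weight of any directed path from i to j (possibly empty when i = j).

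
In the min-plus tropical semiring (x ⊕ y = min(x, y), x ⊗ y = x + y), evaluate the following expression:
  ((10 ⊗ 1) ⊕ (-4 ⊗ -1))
((10 ⊗ 1) ⊕ (-4 ⊗ -1)) = -5

Expand innermost to outermost. Recall ⊕ takes the minimum of its arguments and ⊗ takes their sum. Working out the expression ((10 ⊗ 1) ⊕ (-4 ⊗ -1)) gives -5.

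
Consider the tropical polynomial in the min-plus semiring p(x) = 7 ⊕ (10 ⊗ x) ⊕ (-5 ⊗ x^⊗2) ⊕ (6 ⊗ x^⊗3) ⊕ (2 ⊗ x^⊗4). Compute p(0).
p(0) = -5

A tropical monomial a ⊗ x^⊗i evaluates to a + i · x. Evaluating each term at x = 0:
  Term 0 contributes 7 + 0 · 0 = 7
  Term 1 contributes 10 + 1 · 0 = 10
  Term 2 contributes -5 + 2 · 0 = -5
  Term 3 contributes 6 + 3 · 0 = 6
  Term 4 contributes 2 + 4 · 0 = 2
p(0) = ⊕ of these = min[7, 10, -5, 6, 2] = -5.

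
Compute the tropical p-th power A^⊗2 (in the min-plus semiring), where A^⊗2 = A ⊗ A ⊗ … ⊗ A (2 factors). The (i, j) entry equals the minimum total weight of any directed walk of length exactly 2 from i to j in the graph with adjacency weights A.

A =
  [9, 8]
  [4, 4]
A^⊗2 =
  [12, 12]
  [8, 8]

Each entry (A^⊗2)_ij equals the minimum over all length-2 walks i = v_0 → v_1 → … → v_2 = j of Σ_t A[v_t][v_{t+1}]. For example, for (i, j) = (0, 1) we minimise over 2 possible intermediate vertex sequences; the minimum is 12, attained along the walk 0 → 1 → 1.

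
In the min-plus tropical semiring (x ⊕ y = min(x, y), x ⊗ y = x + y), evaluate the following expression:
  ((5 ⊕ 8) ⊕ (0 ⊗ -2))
((5 ⊕ 8) ⊕ (0 ⊗ -2)) = -2

Expand innermost to outermost. Recall ⊕ takes the minimum of its arguments and ⊗ takes their sum. Working out the expression ((5 ⊕ 8) ⊕ (0 ⊗ -2)) gives -2.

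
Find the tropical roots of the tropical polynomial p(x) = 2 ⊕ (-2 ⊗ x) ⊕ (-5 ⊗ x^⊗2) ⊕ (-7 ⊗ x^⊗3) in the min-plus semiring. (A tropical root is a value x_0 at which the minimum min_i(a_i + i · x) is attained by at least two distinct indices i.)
Roots: {2, 3, 4}

Each tropical root is a break point of the lower envelope of the lines y = a_i + i · x (there are 4 lines, with slopes 0, 1, ..., 3). Only the lines that attain the minimum somewhere contribute to roots; other lines are dominated. Here the surviving (envelope) indices are i = 3, i = 2, i = 1, i = 0.
Intersections between consecutive envelope lines give the roots: for adjacent envelope indices i < j the intersection is x = (a_i − a_j) / (j − i). Reading off the sorted break points: {2, 3, 4}.
Verification: at each break x_0, at least two indices attain the minimum of min_i(a_i + i · x_0).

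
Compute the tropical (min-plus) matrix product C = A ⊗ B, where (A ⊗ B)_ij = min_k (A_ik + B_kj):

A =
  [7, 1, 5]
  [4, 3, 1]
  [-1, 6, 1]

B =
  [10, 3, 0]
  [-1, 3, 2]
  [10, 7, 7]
A ⊗ B =
  [0, 4, 3]
  [2, 6, 4]
  [5, 2, -1]

Apply the min-plus product entry-by-entry:
  C[0][0] = min over k of (A[0][0] + B[0][0] = 7 + 10 = 17, A[0][1] + B[1][0] = 1 + -1 = 0, A[0][2] + B[2][0] = 5 + 10 = 15) = 0 (attained at k = 1)
  C[0][1] = min over k of (A[0][0] + B[0][1] = 7 + 3 = 10, A[0][1] + B[1][1] = 1 + 3 = 4, A[0][2] + B[2][1] = 5 + 7 = 12) = 4 (attained at k = 1)
  C[0][2] = min over k of (A[0][0] + B[0][2] = 7 + 0 = 7, A[0][1] + B[1][2] = 1 + 2 = 3, A[0][2] + B[2][2] = 5 + 7 = 12) = 3 (attained at k = 1)
  C[1][0] = min over k of (A[1][0] + B[0][0] = 4 + 10 = 14, A[1][1] + B[1][0] = 3 + -1 = 2, A[1][2] + B[2][0] = 1 + 10 = 11) = 2 (attained at k = 1)
  C[1][1] = min over k of (A[1][0] + B[0][1] = 4 + 3 = 7, A[1][1] + B[1][1] = 3 + 3 = 6, A[1][2] + B[2][1] = 1 + 7 = 8) = 6 (attained at k = 1)
  C[1][2] = min over k of (A[1][0] + B[0][2] = 4 + 0 = 4, A[1][1] + B[1][2] = 3 + 2 = 5, A[1][2] + B[2][2] = 1 + 7 = 8) = 4 (attained at k = 0)
  C[2][0] = min over k of (A[2][0] + B[0][0] = -1 + 10 = 9, A[2][1] + B[1][0] = 6 + -1 = 5, A[2][2] + B[2][0] = 1 + 10 = 11) = 5 (attained at k = 1)
  C[2][1] = min over k of (A[2][0] + B[0][1] = -1 + 3 = 2, A[2][1] + B[1][1] = 6 + 3 = 9, A[2][2] + B[2][1] = 1 + 7 = 8) = 2 (attained at k = 0)
  C[2][2] = min over k of (A[2][0] + B[0][2] = -1 + 0 = -1, A[2][1] + B[1][2] = 6 + 2 = 8, A[2][2] + B[2][2] = 1 + 7 = 8) = -1 (attained at k = 0)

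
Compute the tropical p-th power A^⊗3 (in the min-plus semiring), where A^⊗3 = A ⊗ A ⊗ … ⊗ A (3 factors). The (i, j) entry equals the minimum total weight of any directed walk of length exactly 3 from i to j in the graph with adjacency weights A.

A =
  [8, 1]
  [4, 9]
A^⊗3 =
  [13, 6]
  [9, 13]

Each entry (A^⊗3)_ij equals the minimum over all length-3 walks i = v_0 → v_1 → … → v_3 = j of Σ_t A[v_t][v_{t+1}]. For example, for (i, j) = (0, 1) we minimise over 4 possible intermediate vertex sequences; the minimum is 6, attained along the walk 0 → 1 → 0 → 1.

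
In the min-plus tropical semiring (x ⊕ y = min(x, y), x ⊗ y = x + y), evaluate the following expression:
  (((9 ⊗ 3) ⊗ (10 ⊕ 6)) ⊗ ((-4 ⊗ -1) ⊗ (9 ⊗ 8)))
(((9 ⊗ 3) ⊗ (10 ⊕ 6)) ⊗ ((-4 ⊗ -1) ⊗ (9 ⊗ 8))) = 30

Expand innermost to outermost. Recall ⊕ takes the minimum of its arguments and ⊗ takes their sum. Working out the expression (((9 ⊗ 3) ⊗ (10 ⊕ 6)) ⊗ ((-4 ⊗ -1) ⊗ (9 ⊗ 8))) gives 30.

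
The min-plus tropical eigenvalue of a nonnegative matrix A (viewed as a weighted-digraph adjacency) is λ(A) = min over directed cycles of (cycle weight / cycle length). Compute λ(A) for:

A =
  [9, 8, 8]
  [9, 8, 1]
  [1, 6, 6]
λ(A) = 10/3

Enumerate directed cycles and compute their means (weight / length). Sample:
  cycle 0 → 0: weight = 9, length = 1, mean = 9/1 ≈ 9.000
  cycle 1 → 1: weight = 8, length = 1, mean = 8/1 ≈ 8.000
  cycle 2 → 2: weight = 6, length = 1, mean = 6/1 ≈ 6.000
  cycle 0 → 1 → 0: weight = 17, length = 2, mean = 17/2 ≈ 8.500
  cycle 0 → 2 → 0: weight = 9, length = 2, mean = 9/2 ≈ 4.500
  cycle 1 → 0 → 1: weight = 17, length = 2, mean = 17/2 ≈ 8.500
Minimum mean = 3.333, attained e.g. along the cycle 0 → 1 → 2 → 0 with weight 10 and length 3. So λ(A) = 10/3 = 10/3.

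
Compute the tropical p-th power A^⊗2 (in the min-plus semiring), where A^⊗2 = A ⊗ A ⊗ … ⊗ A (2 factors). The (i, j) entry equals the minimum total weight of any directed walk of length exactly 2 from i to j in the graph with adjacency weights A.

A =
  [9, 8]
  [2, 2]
A^⊗2 =
  [10, 10]
  [4, 4]

Each entry (A^⊗2)_ij equals the minimum over all length-2 walks i = v_0 → v_1 → … → v_2 = j of Σ_t A[v_t][v_{t+1}]. For example, for (i, j) = (0, 1) we minimise over 2 possible intermediate vertex sequences; the minimum is 10, attained along the walk 0 → 1 → 1.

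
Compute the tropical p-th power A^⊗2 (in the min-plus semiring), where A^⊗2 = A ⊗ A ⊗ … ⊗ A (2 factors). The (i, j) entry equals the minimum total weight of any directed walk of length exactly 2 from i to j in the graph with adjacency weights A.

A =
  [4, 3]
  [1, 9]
A^⊗2 =
  [4, 7]
  [5, 4]

Each entry (A^⊗2)_ij equals the minimum over all length-2 walks i = v_0 → v_1 → … → v_2 = j of Σ_t A[v_t][v_{t+1}]. For example, for (i, j) = (0, 1) we minimise over 2 possible intermediate vertex sequences; the minimum is 7, attained along the walk 0 → 0 → 1.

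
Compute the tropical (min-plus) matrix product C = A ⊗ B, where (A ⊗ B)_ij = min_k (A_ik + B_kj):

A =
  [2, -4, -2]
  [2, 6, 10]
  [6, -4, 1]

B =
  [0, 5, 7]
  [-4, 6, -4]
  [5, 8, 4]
A ⊗ B =
  [-8, 2, -8]
  [2, 7, 2]
  [-8, 2, -8]

Apply the min-plus product entry-by-entry:
  C[0][0] = min over k of (A[0][0] + B[0][0] = 2 + 0 = 2, A[0][1] + B[1][0] = -4 + -4 = -8, A[0][2] + B[2][0] = -2 + 5 = 3) = -8 (attained at k = 1)
  C[0][1] = min over k of (A[0][0] + B[0][1] = 2 + 5 = 7, A[0][1] + B[1][1] = -4 + 6 = 2, A[0][2] + B[2][1] = -2 + 8 = 6) = 2 (attained at k = 1)
  C[0][2] = min over k of (A[0][0] + B[0][2] = 2 + 7 = 9, A[0][1] + B[1][2] = -4 + -4 = -8, A[0][2] + B[2][2] = -2 + 4 = 2) = -8 (attained at k = 1)
  C[1][0] = min over k of (A[1][0] + B[0][0] = 2 + 0 = 2, A[1][1] + B[1][0] = 6 + -4 = 2, A[1][2] + B[2][0] = 10 + 5 = 15) = 2 (attained at k = 0)
  C[1][1] = min over k of (A[1][0] + B[0][1] = 2 + 5 = 7, A[1][1] + B[1][1] = 6 + 6 = 12, A[1][2] + B[2][1] = 10 + 8 = 18) = 7 (attained at k = 0)
  C[1][2] = min over k of (A[1][0] + B[0][2] = 2 + 7 = 9, A[1][1] + B[1][2] = 6 + -4 = 2, A[1][2] + B[2][2] = 10 + 4 = 14) = 2 (attained at k = 1)
  C[2][0] = min over k of (A[2][0] + B[0][0] = 6 + 0 = 6, A[2][1] + B[1][0] = -4 + -4 = -8, A[2][2] + B[2][0] = 1 + 5 = 6) = -8 (attained at k = 1)
  C[2][1] = min over k of (A[2][0] + B[0][1] = 6 + 5 = 11, A[2][1] + B[1][1] = -4 + 6 = 2, A[2][2] + B[2][1] = 1 + 8 = 9) = 2 (attained at k = 1)
  C[2][2] = min over k of (A[2][0] + B[0][2] = 6 + 7 = 13, A[2][1] + B[1][2] = -4 + -4 = -8, A[2][2] + B[2][2] = 1 + 4 = 5) = -8 (attained at k = 1)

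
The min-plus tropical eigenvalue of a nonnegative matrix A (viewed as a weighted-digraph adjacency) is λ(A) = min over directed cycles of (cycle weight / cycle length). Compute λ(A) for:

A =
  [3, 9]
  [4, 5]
λ(A) = 3

Enumerate directed cycles and compute their means (weight / length). Sample:
  cycle 0 → 0: weight = 3, length = 1, mean = 3/1 ≈ 3.000
  cycle 1 → 1: weight = 5, length = 1, mean = 5/1 ≈ 5.000
  cycle 0 → 1 → 0: weight = 13, length = 2, mean = 13/2 ≈ 6.500
  cycle 1 → 0 → 1: weight = 13, length = 2, mean = 13/2 ≈ 6.500
Minimum mean = 3.000, attained e.g. along the cycle 0 → 0 with weight 3 and length 1. So λ(A) = 3/1 = 3.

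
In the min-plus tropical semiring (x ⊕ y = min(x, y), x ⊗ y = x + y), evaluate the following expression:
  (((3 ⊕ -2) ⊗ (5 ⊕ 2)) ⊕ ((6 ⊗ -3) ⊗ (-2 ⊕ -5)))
(((3 ⊕ -2) ⊗ (5 ⊕ 2)) ⊕ ((6 ⊗ -3) ⊗ (-2 ⊕ -5))) = -2

Expand innermost to outermost. Recall ⊕ takes the minimum of its arguments and ⊗ takes their sum. Working out the expression (((3 ⊕ -2) ⊗ (5 ⊕ 2)) ⊕ ((6 ⊗ -3) ⊗ (-2 ⊕ -5))) gives -2.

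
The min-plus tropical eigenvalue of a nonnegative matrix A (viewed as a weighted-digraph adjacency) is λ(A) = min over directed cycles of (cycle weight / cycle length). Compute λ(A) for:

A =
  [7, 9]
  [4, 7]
λ(A) = 13/2

Enumerate directed cycles and compute their means (weight / length). Sample:
  cycle 0 → 0: weight = 7, length = 1, mean = 7/1 ≈ 7.000
  cycle 1 → 1: weight = 7, length = 1, mean = 7/1 ≈ 7.000
  cycle 0 → 1 → 0: weight = 13, length = 2, mean = 13/2 ≈ 6.500
  cycle 1 → 0 → 1: weight = 13, length = 2, mean = 13/2 ≈ 6.500
Minimum mean = 6.500, attained e.g. along the cycle 0 → 1 → 0 with weight 13 and length 2. So λ(A) = 13/2 = 13/2.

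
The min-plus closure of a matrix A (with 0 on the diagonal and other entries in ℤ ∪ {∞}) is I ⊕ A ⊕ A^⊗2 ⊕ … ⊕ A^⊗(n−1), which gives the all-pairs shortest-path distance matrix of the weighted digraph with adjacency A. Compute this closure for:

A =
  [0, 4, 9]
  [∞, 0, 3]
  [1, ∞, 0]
Closure =
  [0, 4, 7]
  [4, 0, 3]
  [1, 5, 0]

This is the Floyd-Warshall all-pairs shortest-path computation. For each intermediate vertex k = 0, 1, …, 2, update dist[i][j] ← min(dist[i][j], dist[i][k] + dist[k][j]). The final matrix gives, for each (i, j), the minimum total weight of any directed path from i to j (possibly empty when i = j).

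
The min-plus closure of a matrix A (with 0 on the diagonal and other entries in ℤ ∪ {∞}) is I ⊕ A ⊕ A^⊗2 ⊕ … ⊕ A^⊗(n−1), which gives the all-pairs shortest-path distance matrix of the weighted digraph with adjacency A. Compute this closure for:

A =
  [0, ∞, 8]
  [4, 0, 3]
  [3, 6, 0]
Closure =
  [0, 14, 8]
  [4, 0, 3]
  [3, 6, 0]

This is the Floyd-Warshall all-pairs shortest-path computation. For each intermediate vertex k = 0, 1, …, 2, update dist[i][j] ← min(dist[i][j], dist[i][k] + dist[k][j]). The final matrix gives, for each (i, j), the minimum total weight of any directed path from i to j (possibly empty when i = j).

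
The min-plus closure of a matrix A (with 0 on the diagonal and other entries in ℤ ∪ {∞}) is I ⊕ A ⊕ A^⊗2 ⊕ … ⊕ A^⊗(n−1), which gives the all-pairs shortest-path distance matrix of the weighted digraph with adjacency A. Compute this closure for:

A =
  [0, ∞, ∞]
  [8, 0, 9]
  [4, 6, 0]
Closure =
  [0, ∞, ∞]
  [8, 0, 9]
  [4, 6, 0]

This is the Floyd-Warshall all-pairs shortest-path computation. For each intermediate vertex k = 0, 1, …, 2, update dist[i][j] ← min(dist[i][j], dist[i][k] + dist[k][j]). The final matrix gives, for each (i, j), the minimum total weight of any directed path from i to j (possibly empty when i = j).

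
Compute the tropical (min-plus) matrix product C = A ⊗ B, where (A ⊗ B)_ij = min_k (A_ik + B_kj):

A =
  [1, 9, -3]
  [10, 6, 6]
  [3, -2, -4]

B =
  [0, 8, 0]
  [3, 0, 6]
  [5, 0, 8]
A ⊗ B =
  [1, -3, 1]
  [9, 6, 10]
  [1, -4, 3]

Apply the min-plus product entry-by-entry:
  C[0][0] = min over k of (A[0][0] + B[0][0] = 1 + 0 = 1, A[0][1] + B[1][0] = 9 + 3 = 12, A[0][2] + B[2][0] = -3 + 5 = 2) = 1 (attained at k = 0)
  C[0][1] = min over k of (A[0][0] + B[0][1] = 1 + 8 = 9, A[0][1] + B[1][1] = 9 + 0 = 9, A[0][2] + B[2][1] = -3 + 0 = -3) = -3 (attained at k = 2)
  C[0][2] = min over k of (A[0][0] + B[0][2] = 1 + 0 = 1, A[0][1] + B[1][2] = 9 + 6 = 15, A[0][2] + B[2][2] = -3 + 8 = 5) = 1 (attained at k = 0)
  C[1][0] = min over k of (A[1][0] + B[0][0] = 10 + 0 = 10, A[1][1] + B[1][0] = 6 + 3 = 9, A[1][2] + B[2][0] = 6 + 5 = 11) = 9 (attained at k = 1)
  C[1][1] = min over k of (A[1][0] + B[0][1] = 10 + 8 = 18, A[1][1] + B[1][1] = 6 + 0 = 6, A[1][2] + B[2][1] = 6 + 0 = 6) = 6 (attained at k = 1)
  C[1][2] = min over k of (A[1][0] + B[0][2] = 10 + 0 = 10, A[1][1] + B[1][2] = 6 + 6 = 12, A[1][2] + B[2][2] = 6 + 8 = 14) = 10 (attained at k = 0)
  C[2][0] = min over k of (A[2][0] + B[0][0] = 3 + 0 = 3, A[2][1] + B[1][0] = -2 + 3 = 1, A[2][2] + B[2][0] = -4 + 5 = 1) = 1 (attained at k = 1)
  C[2][1] = min over k of (A[2][0] + B[0][1] = 3 + 8 = 11, A[2][1] + B[1][1] = -2 + 0 = -2, A[2][2] + B[2][1] = -4 + 0 = -4) = -4 (attained at k = 2)
  C[2][2] = min over k of (A[2][0] + B[0][2] = 3 + 0 = 3, A[2][1] + B[1][2] = -2 + 6 = 4, A[2][2] + B[2][2] = -4 + 8 = 4) = 3 (attained at k = 0)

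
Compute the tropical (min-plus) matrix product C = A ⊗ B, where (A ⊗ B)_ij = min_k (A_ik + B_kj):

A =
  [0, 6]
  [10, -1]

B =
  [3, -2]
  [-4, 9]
A ⊗ B =
  [2, -2]
  [-5, 8]

Apply the min-plus product entry-by-entry:
  C[0][0] = min over k of (A[0][0] + B[0][0] = 0 + 3 = 3, A[0][1] + B[1][0] = 6 + -4 = 2) = 2 (attained at k = 1)
  C[0][1] = min over k of (A[0][0] + B[0][1] = 0 + -2 = -2, A[0][1] + B[1][1] = 6 + 9 = 15) = -2 (attained at k = 0)
  C[1][0] = min over k of (A[1][0] + B[0][0] = 10 + 3 = 13, A[1][1] + B[1][0] = -1 + -4 = -5) = -5 (attained at k = 1)
  C[1][1] = min over k of (A[1][0] + B[0][1] = 10 + -2 = 8, A[1][1] + B[1][1] = -1 + 9 = 8) = 8 (attained at k = 0)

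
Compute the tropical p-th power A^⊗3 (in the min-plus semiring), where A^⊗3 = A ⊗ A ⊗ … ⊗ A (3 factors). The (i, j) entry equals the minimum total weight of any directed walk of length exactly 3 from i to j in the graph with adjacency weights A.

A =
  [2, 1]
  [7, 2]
A^⊗3 =
  [6, 5]
  [11, 6]

Each entry (A^⊗3)_ij equals the minimum over all length-3 walks i = v_0 → v_1 → … → v_3 = j of Σ_t A[v_t][v_{t+1}]. For example, for (i, j) = (0, 1) we minimise over 4 possible intermediate vertex sequences; the minimum is 5, attained along the walk 0 → 0 → 0 → 1.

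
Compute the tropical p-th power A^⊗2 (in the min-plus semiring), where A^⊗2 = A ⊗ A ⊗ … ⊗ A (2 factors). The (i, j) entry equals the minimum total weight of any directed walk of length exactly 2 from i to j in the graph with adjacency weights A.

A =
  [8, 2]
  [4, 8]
A^⊗2 =
  [6, 10]
  [12, 6]

Each entry (A^⊗2)_ij equals the minimum over all length-2 walks i = v_0 → v_1 → … → v_2 = j of Σ_t A[v_t][v_{t+1}]. For example, for (i, j) = (0, 1) we minimise over 2 possible intermediate vertex sequences; the minimum is 10, attained along the walk 0 → 0 → 1.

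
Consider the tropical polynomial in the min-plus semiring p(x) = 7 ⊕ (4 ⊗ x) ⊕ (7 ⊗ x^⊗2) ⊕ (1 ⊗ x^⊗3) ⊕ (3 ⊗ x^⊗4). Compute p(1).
p(1) = 4

A tropical monomial a ⊗ x^⊗i evaluates to a + i · x. Evaluating each term at x = 1:
  Term 0 contributes 7 + 0 · 1 = 7
  Term 1 contributes 4 + 1 · 1 = 5
  Term 2 contributes 7 + 2 · 1 = 9
  Term 3 contributes 1 + 3 · 1 = 4
  Term 4 contributes 3 + 4 · 1 = 7
p(1) = ⊕ of these = min[7, 5, 9, 4, 7] = 4.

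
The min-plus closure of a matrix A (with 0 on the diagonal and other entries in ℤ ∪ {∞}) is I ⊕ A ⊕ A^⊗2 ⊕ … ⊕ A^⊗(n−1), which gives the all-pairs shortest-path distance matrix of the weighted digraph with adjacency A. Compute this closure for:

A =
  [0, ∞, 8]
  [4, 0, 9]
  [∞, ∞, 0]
Closure =
  [0, ∞, 8]
  [4, 0, 9]
  [∞, ∞, 0]

This is the Floyd-Warshall all-pairs shortest-path computation. For each intermediate vertex k = 0, 1, …, 2, update dist[i][j] ← min(dist[i][j], dist[i][k] + dist[k][j]). The final matrix gives, for each (i, j), the minimum total weight of any directed path from i to j (possibly empty when i = j).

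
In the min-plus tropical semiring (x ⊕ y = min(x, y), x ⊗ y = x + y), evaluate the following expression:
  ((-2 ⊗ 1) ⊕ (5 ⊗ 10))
((-2 ⊗ 1) ⊕ (5 ⊗ 10)) = -1

Expand innermost to outermost. Recall ⊕ takes the minimum of its arguments and ⊗ takes their sum. Working out the expression ((-2 ⊗ 1) ⊕ (5 ⊗ 10)) gives -1.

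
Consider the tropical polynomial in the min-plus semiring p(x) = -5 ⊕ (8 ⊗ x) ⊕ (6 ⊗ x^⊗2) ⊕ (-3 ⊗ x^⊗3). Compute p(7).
p(7) = -5

A tropical monomial a ⊗ x^⊗i evaluates to a + i · x. Evaluating each term at x = 7:
  Term 0 contributes -5 + 0 · 7 = -5
  Term 1 contributes 8 + 1 · 7 = 15
  Term 2 contributes 6 + 2 · 7 = 20
  Term 3 contributes -3 + 3 · 7 = 18
p(7) = ⊕ of these = min[-5, 15, 20, 18] = -5.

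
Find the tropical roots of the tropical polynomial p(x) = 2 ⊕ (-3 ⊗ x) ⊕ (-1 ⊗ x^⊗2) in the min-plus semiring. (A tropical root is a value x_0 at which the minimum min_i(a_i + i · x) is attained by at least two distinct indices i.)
Roots: {-2, 5}

Each tropical root is a break point of the lower envelope of the lines y = a_i + i · x (there are 3 lines, with slopes 0, 1, ..., 2). Only the lines that attain the minimum somewhere contribute to roots; other lines are dominated. Here the surviving (envelope) indices are i = 2, i = 1, i = 0.
Intersections between consecutive envelope lines give the roots: for adjacent envelope indices i < j the intersection is x = (a_i − a_j) / (j − i). Reading off the sorted break points: {-2, 5}.
Verification: at each break x_0, at least two indices attain the minimum of min_i(a_i + i · x_0).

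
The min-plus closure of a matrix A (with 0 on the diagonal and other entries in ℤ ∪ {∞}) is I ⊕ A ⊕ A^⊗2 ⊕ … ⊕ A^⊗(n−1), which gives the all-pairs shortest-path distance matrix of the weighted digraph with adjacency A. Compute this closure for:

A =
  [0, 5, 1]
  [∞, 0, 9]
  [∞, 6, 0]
Closure =
  [0, 5, 1]
  [∞, 0, 9]
  [∞, 6, 0]

This is the Floyd-Warshall all-pairs shortest-path computation. For each intermediate vertex k = 0, 1, …, 2, update dist[i][j] ← min(dist[i][j], dist[i][k] + dist[k][j]). The final matrix gives, for each (i, j), the minimum total weight of any directed path from i to j (possibly empty when i = j).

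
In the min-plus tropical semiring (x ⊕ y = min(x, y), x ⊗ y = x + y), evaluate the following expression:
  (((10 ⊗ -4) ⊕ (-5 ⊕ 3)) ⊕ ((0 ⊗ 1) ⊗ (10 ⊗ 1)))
(((10 ⊗ -4) ⊕ (-5 ⊕ 3)) ⊕ ((0 ⊗ 1) ⊗ (10 ⊗ 1))) = -5

Expand innermost to outermost. Recall ⊕ takes the minimum of its arguments and ⊗ takes their sum. Working out the expression (((10 ⊗ -4) ⊕ (-5 ⊕ 3)) ⊕ ((0 ⊗ 1) ⊗ (10 ⊗ 1))) gives -5.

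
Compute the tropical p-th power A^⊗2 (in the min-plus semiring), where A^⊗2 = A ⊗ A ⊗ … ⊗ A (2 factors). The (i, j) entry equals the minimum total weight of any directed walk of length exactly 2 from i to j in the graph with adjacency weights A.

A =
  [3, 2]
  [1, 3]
A^⊗2 =
  [3, 5]
  [4, 3]

Each entry (A^⊗2)_ij equals the minimum over all length-2 walks i = v_0 → v_1 → … → v_2 = j of Σ_t A[v_t][v_{t+1}]. For example, for (i, j) = (0, 1) we minimise over 2 possible intermediate vertex sequences; the minimum is 5, attained along the walk 0 → 0 → 1.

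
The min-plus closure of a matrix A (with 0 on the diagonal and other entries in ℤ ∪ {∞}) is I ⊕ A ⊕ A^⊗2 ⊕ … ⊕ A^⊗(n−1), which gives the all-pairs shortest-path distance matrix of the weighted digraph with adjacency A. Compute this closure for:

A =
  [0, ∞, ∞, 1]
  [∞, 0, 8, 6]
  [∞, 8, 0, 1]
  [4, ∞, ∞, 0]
Closure =
  [0, ∞, ∞, 1]
  [10, 0, 8, 6]
  [5, 8, 0, 1]
  [4, ∞, ∞, 0]

This is the Floyd-Warshall all-pairs shortest-path computation. For each intermediate vertex k = 0, 1, …, 3, update dist[i][j] ← min(dist[i][j], dist[i][k] + dist[k][j]). The final matrix gives, for each (i, j), the minimum total weight of any directed path from i to j (possibly empty when i = j).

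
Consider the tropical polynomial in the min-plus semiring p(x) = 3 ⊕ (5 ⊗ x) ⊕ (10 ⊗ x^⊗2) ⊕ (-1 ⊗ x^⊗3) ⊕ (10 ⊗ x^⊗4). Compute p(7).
p(7) = 3

A tropical monomial a ⊗ x^⊗i evaluates to a + i · x. Evaluating each term at x = 7:
  Term 0 contributes 3 + 0 · 7 = 3
  Term 1 contributes 5 + 1 · 7 = 12
  Term 2 contributes 10 + 2 · 7 = 24
  Term 3 contributes -1 + 3 · 7 = 20
  Term 4 contributes 10 + 4 · 7 = 38
p(7) = ⊕ of these = min[3, 12, 24, 20, 38] = 3.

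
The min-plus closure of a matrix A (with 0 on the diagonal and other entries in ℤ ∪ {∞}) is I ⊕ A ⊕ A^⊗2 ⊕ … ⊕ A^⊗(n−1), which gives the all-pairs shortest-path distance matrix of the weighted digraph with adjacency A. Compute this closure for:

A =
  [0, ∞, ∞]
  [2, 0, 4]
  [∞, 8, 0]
Closure =
  [0, ∞, ∞]
  [2, 0, 4]
  [10, 8, 0]

This is the Floyd-Warshall all-pairs shortest-path computation. For each intermediate vertex k = 0, 1, …, 2, update dist[i][j] ← min(dist[i][j], dist[i][k] + dist[k][j]). The final matrix gives, for each (i, j), the minimum total weight of any directed path from i to j (possibly empty when i = j).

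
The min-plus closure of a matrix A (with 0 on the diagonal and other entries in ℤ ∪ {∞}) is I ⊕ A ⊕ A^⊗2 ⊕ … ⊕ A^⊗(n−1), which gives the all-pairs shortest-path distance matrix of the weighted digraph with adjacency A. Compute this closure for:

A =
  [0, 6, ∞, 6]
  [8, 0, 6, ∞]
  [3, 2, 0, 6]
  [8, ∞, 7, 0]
Closure =
  [0, 6, 12, 6]
  [8, 0, 6, 12]
  [3, 2, 0, 6]
  [8, 9, 7, 0]

This is the Floyd-Warshall all-pairs shortest-path computation. For each intermediate vertex k = 0, 1, …, 3, update dist[i][j] ← min(dist[i][j], dist[i][k] + dist[k][j]). The final matrix gives, for each (i, j), the minimum total weight of any directed path from i to j (possibly empty when i = j).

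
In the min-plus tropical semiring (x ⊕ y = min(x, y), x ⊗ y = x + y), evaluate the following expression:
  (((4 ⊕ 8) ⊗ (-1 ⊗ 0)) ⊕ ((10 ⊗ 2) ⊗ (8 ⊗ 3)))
(((4 ⊕ 8) ⊗ (-1 ⊗ 0)) ⊕ ((10 ⊗ 2) ⊗ (8 ⊗ 3))) = 3

Expand innermost to outermost. Recall ⊕ takes the minimum of its arguments and ⊗ takes their sum. Working out the expression (((4 ⊕ 8) ⊗ (-1 ⊗ 0)) ⊕ ((10 ⊗ 2) ⊗ (8 ⊗ 3))) gives 3.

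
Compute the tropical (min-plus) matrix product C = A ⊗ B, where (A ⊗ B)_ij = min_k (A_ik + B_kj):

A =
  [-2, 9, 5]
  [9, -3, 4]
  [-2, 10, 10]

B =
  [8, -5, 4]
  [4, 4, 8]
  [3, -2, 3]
A ⊗ B =
  [6, -7, 2]
  [1, 1, 5]
  [6, -7, 2]

Apply the min-plus product entry-by-entry:
  C[0][0] = min over k of (A[0][0] + B[0][0] = -2 + 8 = 6, A[0][1] + B[1][0] = 9 + 4 = 13, A[0][2] + B[2][0] = 5 + 3 = 8) = 6 (attained at k = 0)
  C[0][1] = min over k of (A[0][0] + B[0][1] = -2 + -5 = -7, A[0][1] + B[1][1] = 9 + 4 = 13, A[0][2] + B[2][1] = 5 + -2 = 3) = -7 (attained at k = 0)
  C[0][2] = min over k of (A[0][0] + B[0][2] = -2 + 4 = 2, A[0][1] + B[1][2] = 9 + 8 = 17, A[0][2] + B[2][2] = 5 + 3 = 8) = 2 (attained at k = 0)
  C[1][0] = min over k of (A[1][0] + B[0][0] = 9 + 8 = 17, A[1][1] + B[1][0] = -3 + 4 = 1, A[1][2] + B[2][0] = 4 + 3 = 7) = 1 (attained at k = 1)
  C[1][1] = min over k of (A[1][0] + B[0][1] = 9 + -5 = 4, A[1][1] + B[1][1] = -3 + 4 = 1, A[1][2] + B[2][1] = 4 + -2 = 2) = 1 (attained at k = 1)
  C[1][2] = min over k of (A[1][0] + B[0][2] = 9 + 4 = 13, A[1][1] + B[1][2] = -3 + 8 = 5, A[1][2] + B[2][2] = 4 + 3 = 7) = 5 (attained at k = 1)
  C[2][0] = min over k of (A[2][0] + B[0][0] = -2 + 8 = 6, A[2][1] + B[1][0] = 10 + 4 = 14, A[2][2] + B[2][0] = 10 + 3 = 13) = 6 (attained at k = 0)
  C[2][1] = min over k of (A[2][0] + B[0][1] = -2 + -5 = -7, A[2][1] + B[1][1] = 10 + 4 = 14, A[2][2] + B[2][1] = 10 + -2 = 8) = -7 (attained at k = 0)
  C[2][2] = min over k of (A[2][0] + B[0][2] = -2 + 4 = 2, A[2][1] + B[1][2] = 10 + 8 = 18, A[2][2] + B[2][2] = 10 + 3 = 13) = 2 (attained at k = 0)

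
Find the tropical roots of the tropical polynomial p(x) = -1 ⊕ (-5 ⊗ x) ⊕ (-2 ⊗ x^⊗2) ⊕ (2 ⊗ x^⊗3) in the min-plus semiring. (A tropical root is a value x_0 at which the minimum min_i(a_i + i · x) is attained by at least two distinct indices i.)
Roots: {-4, -3, 4}

Each tropical root is a break point of the lower envelope of the lines y = a_i + i · x (there are 4 lines, with slopes 0, 1, ..., 3). Only the lines that attain the minimum somewhere contribute to roots; other lines are dominated. Here the surviving (envelope) indices are i = 3, i = 2, i = 1, i = 0.
Intersections between consecutive envelope lines give the roots: for adjacent envelope indices i < j the intersection is x = (a_i − a_j) / (j − i). Reading off the sorted break points: {-4, -3, 4}.
Verification: at each break x_0, at least two indices attain the minimum of min_i(a_i + i · x_0).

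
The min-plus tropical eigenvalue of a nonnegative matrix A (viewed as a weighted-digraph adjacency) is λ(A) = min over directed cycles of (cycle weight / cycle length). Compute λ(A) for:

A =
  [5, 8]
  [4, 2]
λ(A) = 2

Enumerate directed cycles and compute their means (weight / length). Sample:
  cycle 0 → 0: weight = 5, length = 1, mean = 5/1 ≈ 5.000
  cycle 1 → 1: weight = 2, length = 1, mean = 2/1 ≈ 2.000
  cycle 0 → 1 → 0: weight = 12, length = 2, mean = 12/2 ≈ 6.000
  cycle 1 → 0 → 1: weight = 12, length = 2, mean = 12/2 ≈ 6.000
Minimum mean = 2.000, attained e.g. along the cycle 1 → 1 with weight 2 and length 1. So λ(A) = 2/1 = 2.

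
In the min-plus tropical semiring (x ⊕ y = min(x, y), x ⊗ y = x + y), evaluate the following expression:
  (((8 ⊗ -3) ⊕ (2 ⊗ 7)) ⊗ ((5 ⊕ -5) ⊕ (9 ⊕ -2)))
(((8 ⊗ -3) ⊕ (2 ⊗ 7)) ⊗ ((5 ⊕ -5) ⊕ (9 ⊕ -2))) = 0

Expand innermost to outermost. Recall ⊕ takes the minimum of its arguments and ⊗ takes their sum. Working out the expression (((8 ⊗ -3) ⊕ (2 ⊗ 7)) ⊗ ((5 ⊕ -5) ⊕ (9 ⊕ -2))) gives 0.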